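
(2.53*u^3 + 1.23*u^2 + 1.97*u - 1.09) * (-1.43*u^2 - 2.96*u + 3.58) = -3.6179*u^5 - 9.2477*u^4 + 2.5995*u^3 + 0.1309*u^2 + 10.279*u - 3.9022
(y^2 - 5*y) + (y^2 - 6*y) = 2*y^2 - 11*y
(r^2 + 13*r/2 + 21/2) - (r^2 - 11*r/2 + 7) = 12*r + 7/2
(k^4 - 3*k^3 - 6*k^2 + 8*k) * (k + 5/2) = k^5 - k^4/2 - 27*k^3/2 - 7*k^2 + 20*k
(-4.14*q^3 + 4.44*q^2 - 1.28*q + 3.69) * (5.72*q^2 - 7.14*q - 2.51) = -23.6808*q^5 + 54.9564*q^4 - 28.6318*q^3 + 19.1016*q^2 - 23.1338*q - 9.2619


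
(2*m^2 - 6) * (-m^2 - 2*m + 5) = -2*m^4 - 4*m^3 + 16*m^2 + 12*m - 30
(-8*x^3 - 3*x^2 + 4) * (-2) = 16*x^3 + 6*x^2 - 8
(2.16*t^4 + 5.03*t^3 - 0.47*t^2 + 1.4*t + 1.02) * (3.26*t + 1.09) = 7.0416*t^5 + 18.7522*t^4 + 3.9505*t^3 + 4.0517*t^2 + 4.8512*t + 1.1118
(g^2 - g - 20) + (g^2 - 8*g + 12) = 2*g^2 - 9*g - 8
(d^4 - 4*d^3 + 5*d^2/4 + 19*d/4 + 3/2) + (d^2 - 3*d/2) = d^4 - 4*d^3 + 9*d^2/4 + 13*d/4 + 3/2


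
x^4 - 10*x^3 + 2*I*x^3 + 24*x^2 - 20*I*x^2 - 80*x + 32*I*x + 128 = (x - 8)*(x - 2)*(x - 2*I)*(x + 4*I)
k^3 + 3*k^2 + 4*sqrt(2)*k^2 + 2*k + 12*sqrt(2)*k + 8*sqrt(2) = (k + 1)*(k + 2)*(k + 4*sqrt(2))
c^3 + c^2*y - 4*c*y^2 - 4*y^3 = (c - 2*y)*(c + y)*(c + 2*y)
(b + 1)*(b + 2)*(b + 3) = b^3 + 6*b^2 + 11*b + 6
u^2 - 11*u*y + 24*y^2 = (u - 8*y)*(u - 3*y)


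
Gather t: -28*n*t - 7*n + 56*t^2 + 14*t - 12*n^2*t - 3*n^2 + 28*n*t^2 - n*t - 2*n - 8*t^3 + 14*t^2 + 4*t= -3*n^2 - 9*n - 8*t^3 + t^2*(28*n + 70) + t*(-12*n^2 - 29*n + 18)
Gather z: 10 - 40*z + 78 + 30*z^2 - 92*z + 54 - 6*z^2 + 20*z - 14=24*z^2 - 112*z + 128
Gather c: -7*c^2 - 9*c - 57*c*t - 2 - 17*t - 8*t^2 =-7*c^2 + c*(-57*t - 9) - 8*t^2 - 17*t - 2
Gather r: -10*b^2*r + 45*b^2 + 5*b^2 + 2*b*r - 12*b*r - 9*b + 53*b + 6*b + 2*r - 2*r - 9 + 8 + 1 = 50*b^2 + 50*b + r*(-10*b^2 - 10*b)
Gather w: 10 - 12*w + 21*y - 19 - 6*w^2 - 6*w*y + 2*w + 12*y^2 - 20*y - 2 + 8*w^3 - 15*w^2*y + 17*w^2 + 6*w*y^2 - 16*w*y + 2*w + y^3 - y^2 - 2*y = 8*w^3 + w^2*(11 - 15*y) + w*(6*y^2 - 22*y - 8) + y^3 + 11*y^2 - y - 11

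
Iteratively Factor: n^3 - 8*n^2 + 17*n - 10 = (n - 2)*(n^2 - 6*n + 5) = (n - 5)*(n - 2)*(n - 1)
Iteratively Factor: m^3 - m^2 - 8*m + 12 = (m - 2)*(m^2 + m - 6) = (m - 2)*(m + 3)*(m - 2)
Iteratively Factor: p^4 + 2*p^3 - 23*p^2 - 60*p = (p)*(p^3 + 2*p^2 - 23*p - 60) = p*(p - 5)*(p^2 + 7*p + 12) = p*(p - 5)*(p + 3)*(p + 4)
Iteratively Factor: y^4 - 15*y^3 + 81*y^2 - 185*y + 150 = (y - 2)*(y^3 - 13*y^2 + 55*y - 75) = (y - 5)*(y - 2)*(y^2 - 8*y + 15) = (y - 5)*(y - 3)*(y - 2)*(y - 5)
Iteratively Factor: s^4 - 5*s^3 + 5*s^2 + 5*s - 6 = (s + 1)*(s^3 - 6*s^2 + 11*s - 6) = (s - 3)*(s + 1)*(s^2 - 3*s + 2) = (s - 3)*(s - 1)*(s + 1)*(s - 2)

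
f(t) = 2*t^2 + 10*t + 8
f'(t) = 4*t + 10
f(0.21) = 10.19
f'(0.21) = 10.84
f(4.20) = 85.28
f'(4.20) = 26.80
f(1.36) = 25.30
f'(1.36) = 15.44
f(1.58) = 28.79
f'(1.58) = 16.32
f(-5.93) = 19.03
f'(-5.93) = -13.72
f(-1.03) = -0.18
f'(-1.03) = 5.88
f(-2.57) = -4.49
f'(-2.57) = -0.28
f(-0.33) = 4.92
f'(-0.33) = 8.68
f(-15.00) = 308.00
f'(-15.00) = -50.00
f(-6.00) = 20.00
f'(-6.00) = -14.00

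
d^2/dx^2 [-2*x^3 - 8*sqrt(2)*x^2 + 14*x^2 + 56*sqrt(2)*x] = -12*x - 16*sqrt(2) + 28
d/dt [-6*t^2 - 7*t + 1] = -12*t - 7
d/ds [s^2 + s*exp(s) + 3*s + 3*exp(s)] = s*exp(s) + 2*s + 4*exp(s) + 3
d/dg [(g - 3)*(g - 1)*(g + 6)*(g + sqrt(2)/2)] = 4*g^3 + 3*sqrt(2)*g^2/2 + 6*g^2 - 42*g + 2*sqrt(2)*g - 21*sqrt(2)/2 + 18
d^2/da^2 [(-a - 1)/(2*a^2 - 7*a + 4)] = 2*(-(a + 1)*(4*a - 7)^2 + (6*a - 5)*(2*a^2 - 7*a + 4))/(2*a^2 - 7*a + 4)^3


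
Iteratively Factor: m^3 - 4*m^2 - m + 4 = (m - 1)*(m^2 - 3*m - 4) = (m - 1)*(m + 1)*(m - 4)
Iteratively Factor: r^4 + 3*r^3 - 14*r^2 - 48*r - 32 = (r + 2)*(r^3 + r^2 - 16*r - 16) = (r + 2)*(r + 4)*(r^2 - 3*r - 4) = (r - 4)*(r + 2)*(r + 4)*(r + 1)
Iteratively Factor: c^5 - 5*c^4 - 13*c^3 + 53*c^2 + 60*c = (c)*(c^4 - 5*c^3 - 13*c^2 + 53*c + 60) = c*(c - 4)*(c^3 - c^2 - 17*c - 15) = c*(c - 4)*(c + 3)*(c^2 - 4*c - 5) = c*(c - 5)*(c - 4)*(c + 3)*(c + 1)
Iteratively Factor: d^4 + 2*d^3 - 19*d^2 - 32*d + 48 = (d - 1)*(d^3 + 3*d^2 - 16*d - 48) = (d - 4)*(d - 1)*(d^2 + 7*d + 12) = (d - 4)*(d - 1)*(d + 4)*(d + 3)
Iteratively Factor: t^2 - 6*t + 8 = (t - 4)*(t - 2)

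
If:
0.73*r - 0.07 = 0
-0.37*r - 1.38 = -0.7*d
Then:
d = 2.02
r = 0.10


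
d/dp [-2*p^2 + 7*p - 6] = 7 - 4*p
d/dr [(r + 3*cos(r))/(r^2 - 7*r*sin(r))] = (-3*r^2*sin(r) + 7*r^2*cos(r) - r^2 - 6*r*cos(r) + 21*r + 21*sin(2*r)/2)/(r^2*(r - 7*sin(r))^2)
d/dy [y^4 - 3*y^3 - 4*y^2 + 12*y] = 4*y^3 - 9*y^2 - 8*y + 12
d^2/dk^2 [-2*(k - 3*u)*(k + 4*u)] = -4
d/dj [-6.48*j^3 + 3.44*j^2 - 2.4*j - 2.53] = -19.44*j^2 + 6.88*j - 2.4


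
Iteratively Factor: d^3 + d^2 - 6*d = (d + 3)*(d^2 - 2*d) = (d - 2)*(d + 3)*(d)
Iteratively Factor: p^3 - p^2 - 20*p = (p - 5)*(p^2 + 4*p) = p*(p - 5)*(p + 4)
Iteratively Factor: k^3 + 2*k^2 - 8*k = (k + 4)*(k^2 - 2*k) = (k - 2)*(k + 4)*(k)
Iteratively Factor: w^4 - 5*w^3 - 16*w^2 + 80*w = (w + 4)*(w^3 - 9*w^2 + 20*w) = w*(w + 4)*(w^2 - 9*w + 20) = w*(w - 4)*(w + 4)*(w - 5)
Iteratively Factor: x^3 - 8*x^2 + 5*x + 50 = (x + 2)*(x^2 - 10*x + 25) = (x - 5)*(x + 2)*(x - 5)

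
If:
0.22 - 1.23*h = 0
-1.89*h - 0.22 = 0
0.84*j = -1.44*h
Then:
No Solution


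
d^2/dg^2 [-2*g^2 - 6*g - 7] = -4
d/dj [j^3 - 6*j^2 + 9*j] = 3*j^2 - 12*j + 9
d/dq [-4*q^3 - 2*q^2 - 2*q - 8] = -12*q^2 - 4*q - 2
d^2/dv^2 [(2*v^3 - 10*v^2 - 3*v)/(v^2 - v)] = -22/(v^3 - 3*v^2 + 3*v - 1)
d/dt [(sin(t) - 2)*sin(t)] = 2*(sin(t) - 1)*cos(t)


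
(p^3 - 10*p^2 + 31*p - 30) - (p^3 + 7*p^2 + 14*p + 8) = -17*p^2 + 17*p - 38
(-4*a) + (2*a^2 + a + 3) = 2*a^2 - 3*a + 3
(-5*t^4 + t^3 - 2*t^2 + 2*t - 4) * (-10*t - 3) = 50*t^5 + 5*t^4 + 17*t^3 - 14*t^2 + 34*t + 12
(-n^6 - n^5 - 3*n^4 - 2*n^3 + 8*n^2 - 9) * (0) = 0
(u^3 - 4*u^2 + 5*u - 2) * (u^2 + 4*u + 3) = u^5 - 8*u^3 + 6*u^2 + 7*u - 6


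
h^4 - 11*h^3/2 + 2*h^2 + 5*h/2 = h*(h - 5)*(h - 1)*(h + 1/2)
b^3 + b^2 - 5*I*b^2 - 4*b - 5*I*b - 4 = (b + 1)*(b - 4*I)*(b - I)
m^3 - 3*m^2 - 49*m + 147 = (m - 7)*(m - 3)*(m + 7)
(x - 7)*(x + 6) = x^2 - x - 42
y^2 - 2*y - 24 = (y - 6)*(y + 4)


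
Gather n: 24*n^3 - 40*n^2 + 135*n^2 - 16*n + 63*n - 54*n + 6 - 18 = 24*n^3 + 95*n^2 - 7*n - 12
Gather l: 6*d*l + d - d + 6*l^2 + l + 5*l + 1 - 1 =6*l^2 + l*(6*d + 6)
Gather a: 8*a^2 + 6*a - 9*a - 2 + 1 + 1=8*a^2 - 3*a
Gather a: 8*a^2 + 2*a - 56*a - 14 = 8*a^2 - 54*a - 14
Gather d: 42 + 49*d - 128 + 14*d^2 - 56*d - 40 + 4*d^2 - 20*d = 18*d^2 - 27*d - 126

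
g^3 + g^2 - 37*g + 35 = (g - 5)*(g - 1)*(g + 7)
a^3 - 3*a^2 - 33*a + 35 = (a - 7)*(a - 1)*(a + 5)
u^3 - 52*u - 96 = (u - 8)*(u + 2)*(u + 6)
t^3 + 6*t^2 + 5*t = t*(t + 1)*(t + 5)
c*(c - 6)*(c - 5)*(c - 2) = c^4 - 13*c^3 + 52*c^2 - 60*c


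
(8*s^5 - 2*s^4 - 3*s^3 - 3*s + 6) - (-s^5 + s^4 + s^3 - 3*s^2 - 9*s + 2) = 9*s^5 - 3*s^4 - 4*s^3 + 3*s^2 + 6*s + 4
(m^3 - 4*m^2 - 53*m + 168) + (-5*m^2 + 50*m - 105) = m^3 - 9*m^2 - 3*m + 63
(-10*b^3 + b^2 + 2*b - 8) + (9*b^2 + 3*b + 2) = -10*b^3 + 10*b^2 + 5*b - 6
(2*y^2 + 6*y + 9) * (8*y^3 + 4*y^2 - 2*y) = 16*y^5 + 56*y^4 + 92*y^3 + 24*y^2 - 18*y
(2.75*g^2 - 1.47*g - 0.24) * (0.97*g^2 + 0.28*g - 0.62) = 2.6675*g^4 - 0.6559*g^3 - 2.3494*g^2 + 0.8442*g + 0.1488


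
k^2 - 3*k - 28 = (k - 7)*(k + 4)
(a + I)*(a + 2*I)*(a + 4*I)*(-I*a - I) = -I*a^4 + 7*a^3 - I*a^3 + 7*a^2 + 14*I*a^2 - 8*a + 14*I*a - 8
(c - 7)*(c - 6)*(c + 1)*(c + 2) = c^4 - 10*c^3 + 5*c^2 + 100*c + 84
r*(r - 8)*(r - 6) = r^3 - 14*r^2 + 48*r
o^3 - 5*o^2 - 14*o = o*(o - 7)*(o + 2)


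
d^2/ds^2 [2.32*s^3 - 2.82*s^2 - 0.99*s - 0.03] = 13.92*s - 5.64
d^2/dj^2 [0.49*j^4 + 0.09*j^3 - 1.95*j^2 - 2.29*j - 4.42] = 5.88*j^2 + 0.54*j - 3.9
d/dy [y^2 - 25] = 2*y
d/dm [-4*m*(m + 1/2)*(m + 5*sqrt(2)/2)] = -12*m^2 - 20*sqrt(2)*m - 4*m - 5*sqrt(2)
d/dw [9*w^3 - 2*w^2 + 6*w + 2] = 27*w^2 - 4*w + 6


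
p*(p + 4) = p^2 + 4*p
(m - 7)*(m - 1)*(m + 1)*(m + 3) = m^4 - 4*m^3 - 22*m^2 + 4*m + 21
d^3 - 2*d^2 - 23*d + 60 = (d - 4)*(d - 3)*(d + 5)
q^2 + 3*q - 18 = (q - 3)*(q + 6)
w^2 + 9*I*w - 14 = (w + 2*I)*(w + 7*I)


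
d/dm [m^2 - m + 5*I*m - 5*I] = 2*m - 1 + 5*I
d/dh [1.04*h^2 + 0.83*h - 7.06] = 2.08*h + 0.83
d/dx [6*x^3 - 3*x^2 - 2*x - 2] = 18*x^2 - 6*x - 2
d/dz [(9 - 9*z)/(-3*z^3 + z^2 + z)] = 9*(-6*z^3 + 10*z^2 - 2*z - 1)/(z^2*(9*z^4 - 6*z^3 - 5*z^2 + 2*z + 1))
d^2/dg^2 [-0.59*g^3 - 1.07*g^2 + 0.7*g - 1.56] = -3.54*g - 2.14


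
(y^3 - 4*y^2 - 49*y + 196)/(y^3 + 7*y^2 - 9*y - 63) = (y^2 - 11*y + 28)/(y^2 - 9)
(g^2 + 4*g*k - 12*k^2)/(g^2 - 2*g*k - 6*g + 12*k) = (g + 6*k)/(g - 6)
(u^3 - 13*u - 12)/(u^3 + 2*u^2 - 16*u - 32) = (u^2 + 4*u + 3)/(u^2 + 6*u + 8)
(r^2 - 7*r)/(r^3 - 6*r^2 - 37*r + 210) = r/(r^2 + r - 30)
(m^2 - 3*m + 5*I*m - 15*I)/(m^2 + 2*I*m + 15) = (m - 3)/(m - 3*I)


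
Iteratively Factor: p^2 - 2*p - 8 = (p - 4)*(p + 2)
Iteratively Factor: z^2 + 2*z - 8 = (z + 4)*(z - 2)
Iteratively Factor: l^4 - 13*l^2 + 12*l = (l - 1)*(l^3 + l^2 - 12*l) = (l - 3)*(l - 1)*(l^2 + 4*l) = (l - 3)*(l - 1)*(l + 4)*(l)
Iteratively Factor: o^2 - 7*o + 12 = (o - 4)*(o - 3)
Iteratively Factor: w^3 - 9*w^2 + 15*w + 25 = (w - 5)*(w^2 - 4*w - 5) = (w - 5)*(w + 1)*(w - 5)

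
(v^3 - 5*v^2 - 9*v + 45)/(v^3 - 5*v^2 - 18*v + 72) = (v^2 - 2*v - 15)/(v^2 - 2*v - 24)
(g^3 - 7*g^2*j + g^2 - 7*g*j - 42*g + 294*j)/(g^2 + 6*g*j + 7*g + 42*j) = (g^2 - 7*g*j - 6*g + 42*j)/(g + 6*j)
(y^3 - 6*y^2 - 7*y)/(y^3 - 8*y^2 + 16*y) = (y^2 - 6*y - 7)/(y^2 - 8*y + 16)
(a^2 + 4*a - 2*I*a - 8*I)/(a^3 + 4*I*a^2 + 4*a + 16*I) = (a + 4)/(a^2 + 6*I*a - 8)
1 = 1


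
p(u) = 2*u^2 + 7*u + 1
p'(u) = 4*u + 7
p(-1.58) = -5.07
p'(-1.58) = 0.68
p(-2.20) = -4.72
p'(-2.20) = -1.80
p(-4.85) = 14.10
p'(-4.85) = -12.40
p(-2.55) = -3.84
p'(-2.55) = -3.20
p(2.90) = 38.12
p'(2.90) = 18.60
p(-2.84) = -2.75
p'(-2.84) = -4.36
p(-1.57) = -5.06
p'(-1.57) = 0.72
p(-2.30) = -4.52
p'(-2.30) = -2.20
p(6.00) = 115.00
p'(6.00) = 31.00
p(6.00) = 115.00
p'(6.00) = 31.00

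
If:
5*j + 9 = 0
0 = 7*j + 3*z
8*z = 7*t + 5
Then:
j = -9/5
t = 143/35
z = 21/5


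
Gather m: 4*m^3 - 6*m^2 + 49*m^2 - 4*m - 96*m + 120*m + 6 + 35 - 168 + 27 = 4*m^3 + 43*m^2 + 20*m - 100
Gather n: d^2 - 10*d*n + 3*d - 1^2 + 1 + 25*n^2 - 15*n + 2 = d^2 + 3*d + 25*n^2 + n*(-10*d - 15) + 2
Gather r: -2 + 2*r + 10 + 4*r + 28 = 6*r + 36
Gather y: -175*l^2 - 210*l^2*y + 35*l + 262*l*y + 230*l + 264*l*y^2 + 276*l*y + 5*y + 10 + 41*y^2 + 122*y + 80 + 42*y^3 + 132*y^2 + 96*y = -175*l^2 + 265*l + 42*y^3 + y^2*(264*l + 173) + y*(-210*l^2 + 538*l + 223) + 90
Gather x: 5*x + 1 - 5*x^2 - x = -5*x^2 + 4*x + 1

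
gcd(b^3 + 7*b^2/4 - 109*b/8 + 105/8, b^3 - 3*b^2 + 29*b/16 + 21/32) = b^2 - 13*b/4 + 21/8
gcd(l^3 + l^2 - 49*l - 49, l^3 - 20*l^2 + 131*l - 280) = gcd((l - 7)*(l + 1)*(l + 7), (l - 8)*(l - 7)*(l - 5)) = l - 7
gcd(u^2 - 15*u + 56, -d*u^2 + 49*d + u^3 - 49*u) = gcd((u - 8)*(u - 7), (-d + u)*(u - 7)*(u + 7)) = u - 7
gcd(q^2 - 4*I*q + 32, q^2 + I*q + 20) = 1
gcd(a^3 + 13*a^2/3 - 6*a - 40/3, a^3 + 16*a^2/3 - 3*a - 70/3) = a^2 + 3*a - 10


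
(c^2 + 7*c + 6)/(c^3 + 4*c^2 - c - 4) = (c + 6)/(c^2 + 3*c - 4)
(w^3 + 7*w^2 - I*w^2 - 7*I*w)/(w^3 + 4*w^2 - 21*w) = (w - I)/(w - 3)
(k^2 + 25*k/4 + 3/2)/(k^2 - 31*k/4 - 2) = (k + 6)/(k - 8)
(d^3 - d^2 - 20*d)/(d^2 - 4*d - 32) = d*(d - 5)/(d - 8)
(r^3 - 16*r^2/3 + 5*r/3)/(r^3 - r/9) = 3*(r - 5)/(3*r + 1)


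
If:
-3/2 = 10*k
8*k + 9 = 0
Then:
No Solution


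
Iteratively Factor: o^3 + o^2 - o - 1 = (o + 1)*(o^2 - 1) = (o - 1)*(o + 1)*(o + 1)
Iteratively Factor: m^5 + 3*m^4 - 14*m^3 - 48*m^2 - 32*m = (m - 4)*(m^4 + 7*m^3 + 14*m^2 + 8*m) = m*(m - 4)*(m^3 + 7*m^2 + 14*m + 8) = m*(m - 4)*(m + 4)*(m^2 + 3*m + 2) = m*(m - 4)*(m + 1)*(m + 4)*(m + 2)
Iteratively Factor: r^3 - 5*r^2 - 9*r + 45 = (r + 3)*(r^2 - 8*r + 15) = (r - 3)*(r + 3)*(r - 5)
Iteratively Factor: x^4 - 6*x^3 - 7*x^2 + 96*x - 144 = (x + 4)*(x^3 - 10*x^2 + 33*x - 36) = (x - 4)*(x + 4)*(x^2 - 6*x + 9) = (x - 4)*(x - 3)*(x + 4)*(x - 3)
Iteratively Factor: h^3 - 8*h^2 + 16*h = (h)*(h^2 - 8*h + 16) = h*(h - 4)*(h - 4)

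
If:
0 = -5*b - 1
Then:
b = -1/5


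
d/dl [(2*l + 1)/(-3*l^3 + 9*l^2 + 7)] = (-6*l^3 + 18*l^2 + 9*l*(l - 2)*(2*l + 1) + 14)/(-3*l^3 + 9*l^2 + 7)^2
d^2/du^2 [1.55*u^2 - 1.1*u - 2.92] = 3.10000000000000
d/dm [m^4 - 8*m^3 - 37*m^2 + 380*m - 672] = 4*m^3 - 24*m^2 - 74*m + 380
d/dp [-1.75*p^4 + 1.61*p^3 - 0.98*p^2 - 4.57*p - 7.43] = -7.0*p^3 + 4.83*p^2 - 1.96*p - 4.57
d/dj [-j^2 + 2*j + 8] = 2 - 2*j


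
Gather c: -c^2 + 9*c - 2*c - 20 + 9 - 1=-c^2 + 7*c - 12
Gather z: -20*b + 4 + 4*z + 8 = -20*b + 4*z + 12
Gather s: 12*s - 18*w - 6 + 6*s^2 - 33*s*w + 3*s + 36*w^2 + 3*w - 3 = 6*s^2 + s*(15 - 33*w) + 36*w^2 - 15*w - 9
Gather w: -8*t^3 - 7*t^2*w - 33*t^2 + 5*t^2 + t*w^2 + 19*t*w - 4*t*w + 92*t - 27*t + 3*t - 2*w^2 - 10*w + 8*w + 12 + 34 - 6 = -8*t^3 - 28*t^2 + 68*t + w^2*(t - 2) + w*(-7*t^2 + 15*t - 2) + 40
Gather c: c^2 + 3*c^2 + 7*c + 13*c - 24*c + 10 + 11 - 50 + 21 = 4*c^2 - 4*c - 8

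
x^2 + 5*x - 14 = (x - 2)*(x + 7)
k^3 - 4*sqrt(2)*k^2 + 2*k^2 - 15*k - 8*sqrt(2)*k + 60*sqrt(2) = (k - 3)*(k + 5)*(k - 4*sqrt(2))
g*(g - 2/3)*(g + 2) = g^3 + 4*g^2/3 - 4*g/3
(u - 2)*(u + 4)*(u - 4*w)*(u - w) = u^4 - 5*u^3*w + 2*u^3 + 4*u^2*w^2 - 10*u^2*w - 8*u^2 + 8*u*w^2 + 40*u*w - 32*w^2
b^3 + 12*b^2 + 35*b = b*(b + 5)*(b + 7)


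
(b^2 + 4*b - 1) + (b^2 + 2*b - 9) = 2*b^2 + 6*b - 10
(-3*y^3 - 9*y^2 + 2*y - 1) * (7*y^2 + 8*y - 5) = -21*y^5 - 87*y^4 - 43*y^3 + 54*y^2 - 18*y + 5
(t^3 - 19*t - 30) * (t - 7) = t^4 - 7*t^3 - 19*t^2 + 103*t + 210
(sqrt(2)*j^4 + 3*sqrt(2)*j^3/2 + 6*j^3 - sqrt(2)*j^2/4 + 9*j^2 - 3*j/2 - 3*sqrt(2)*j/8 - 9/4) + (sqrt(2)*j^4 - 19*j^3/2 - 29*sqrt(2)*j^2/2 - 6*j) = 2*sqrt(2)*j^4 - 7*j^3/2 + 3*sqrt(2)*j^3/2 - 59*sqrt(2)*j^2/4 + 9*j^2 - 15*j/2 - 3*sqrt(2)*j/8 - 9/4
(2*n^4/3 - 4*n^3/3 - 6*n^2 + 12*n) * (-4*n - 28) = -8*n^5/3 - 40*n^4/3 + 184*n^3/3 + 120*n^2 - 336*n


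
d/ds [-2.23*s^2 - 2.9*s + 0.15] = -4.46*s - 2.9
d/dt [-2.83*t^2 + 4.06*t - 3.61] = 4.06 - 5.66*t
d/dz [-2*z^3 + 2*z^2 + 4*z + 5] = -6*z^2 + 4*z + 4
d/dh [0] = 0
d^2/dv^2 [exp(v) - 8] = exp(v)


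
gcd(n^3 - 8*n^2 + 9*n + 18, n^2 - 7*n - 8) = n + 1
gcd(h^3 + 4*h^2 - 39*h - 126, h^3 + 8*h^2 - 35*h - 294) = h^2 + h - 42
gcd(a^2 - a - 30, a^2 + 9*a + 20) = a + 5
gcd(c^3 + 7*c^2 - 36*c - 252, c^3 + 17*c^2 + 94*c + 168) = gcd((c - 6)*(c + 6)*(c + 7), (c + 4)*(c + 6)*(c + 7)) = c^2 + 13*c + 42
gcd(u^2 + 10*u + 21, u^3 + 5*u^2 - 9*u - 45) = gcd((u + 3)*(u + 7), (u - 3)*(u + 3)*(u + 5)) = u + 3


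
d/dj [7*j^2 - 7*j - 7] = 14*j - 7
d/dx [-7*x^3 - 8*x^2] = x*(-21*x - 16)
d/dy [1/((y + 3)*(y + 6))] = (-2*y - 9)/(y^4 + 18*y^3 + 117*y^2 + 324*y + 324)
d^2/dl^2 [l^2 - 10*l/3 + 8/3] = 2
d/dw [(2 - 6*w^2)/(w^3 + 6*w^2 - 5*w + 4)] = 2*(3*w^4 + 12*w^2 - 36*w + 5)/(w^6 + 12*w^5 + 26*w^4 - 52*w^3 + 73*w^2 - 40*w + 16)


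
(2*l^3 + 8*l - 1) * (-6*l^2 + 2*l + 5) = -12*l^5 + 4*l^4 - 38*l^3 + 22*l^2 + 38*l - 5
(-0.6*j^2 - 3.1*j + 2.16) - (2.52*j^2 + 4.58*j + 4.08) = -3.12*j^2 - 7.68*j - 1.92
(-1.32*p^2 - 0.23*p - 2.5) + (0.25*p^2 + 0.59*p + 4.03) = -1.07*p^2 + 0.36*p + 1.53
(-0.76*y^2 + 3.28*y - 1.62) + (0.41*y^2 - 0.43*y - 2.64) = -0.35*y^2 + 2.85*y - 4.26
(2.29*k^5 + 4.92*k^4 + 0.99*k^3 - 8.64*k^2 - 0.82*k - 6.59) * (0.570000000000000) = 1.3053*k^5 + 2.8044*k^4 + 0.5643*k^3 - 4.9248*k^2 - 0.4674*k - 3.7563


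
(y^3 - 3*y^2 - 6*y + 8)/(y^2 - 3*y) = (y^3 - 3*y^2 - 6*y + 8)/(y*(y - 3))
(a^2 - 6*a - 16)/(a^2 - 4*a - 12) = (a - 8)/(a - 6)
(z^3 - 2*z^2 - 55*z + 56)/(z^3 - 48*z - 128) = (z^2 + 6*z - 7)/(z^2 + 8*z + 16)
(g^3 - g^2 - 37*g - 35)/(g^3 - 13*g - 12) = (g^2 - 2*g - 35)/(g^2 - g - 12)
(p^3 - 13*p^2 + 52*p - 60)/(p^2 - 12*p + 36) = (p^2 - 7*p + 10)/(p - 6)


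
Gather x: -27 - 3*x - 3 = -3*x - 30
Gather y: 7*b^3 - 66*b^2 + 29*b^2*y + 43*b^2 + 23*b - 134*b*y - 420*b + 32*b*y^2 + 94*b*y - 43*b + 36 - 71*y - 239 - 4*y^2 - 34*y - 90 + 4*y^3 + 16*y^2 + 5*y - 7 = 7*b^3 - 23*b^2 - 440*b + 4*y^3 + y^2*(32*b + 12) + y*(29*b^2 - 40*b - 100) - 300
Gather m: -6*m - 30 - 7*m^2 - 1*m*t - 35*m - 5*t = -7*m^2 + m*(-t - 41) - 5*t - 30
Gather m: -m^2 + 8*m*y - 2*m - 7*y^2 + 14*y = -m^2 + m*(8*y - 2) - 7*y^2 + 14*y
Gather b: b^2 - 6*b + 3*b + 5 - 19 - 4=b^2 - 3*b - 18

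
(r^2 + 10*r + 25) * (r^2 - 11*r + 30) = r^4 - r^3 - 55*r^2 + 25*r + 750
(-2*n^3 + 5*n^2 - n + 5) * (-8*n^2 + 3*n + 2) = 16*n^5 - 46*n^4 + 19*n^3 - 33*n^2 + 13*n + 10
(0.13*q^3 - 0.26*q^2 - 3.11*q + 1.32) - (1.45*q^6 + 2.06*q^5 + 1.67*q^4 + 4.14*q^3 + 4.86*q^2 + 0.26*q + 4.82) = -1.45*q^6 - 2.06*q^5 - 1.67*q^4 - 4.01*q^3 - 5.12*q^2 - 3.37*q - 3.5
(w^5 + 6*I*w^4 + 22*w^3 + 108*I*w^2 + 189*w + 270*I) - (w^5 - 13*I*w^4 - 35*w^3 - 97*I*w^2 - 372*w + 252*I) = 19*I*w^4 + 57*w^3 + 205*I*w^2 + 561*w + 18*I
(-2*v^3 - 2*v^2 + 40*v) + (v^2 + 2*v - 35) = -2*v^3 - v^2 + 42*v - 35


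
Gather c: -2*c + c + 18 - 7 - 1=10 - c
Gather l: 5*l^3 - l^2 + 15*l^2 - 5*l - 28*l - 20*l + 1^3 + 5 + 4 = 5*l^3 + 14*l^2 - 53*l + 10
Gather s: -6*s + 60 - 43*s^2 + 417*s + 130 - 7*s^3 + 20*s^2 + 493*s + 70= -7*s^3 - 23*s^2 + 904*s + 260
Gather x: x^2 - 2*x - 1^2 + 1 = x^2 - 2*x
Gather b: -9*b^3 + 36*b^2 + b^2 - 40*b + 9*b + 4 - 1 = -9*b^3 + 37*b^2 - 31*b + 3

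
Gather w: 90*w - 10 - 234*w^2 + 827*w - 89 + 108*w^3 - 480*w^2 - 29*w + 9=108*w^3 - 714*w^2 + 888*w - 90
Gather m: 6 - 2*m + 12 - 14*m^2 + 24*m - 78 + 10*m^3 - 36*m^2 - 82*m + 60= 10*m^3 - 50*m^2 - 60*m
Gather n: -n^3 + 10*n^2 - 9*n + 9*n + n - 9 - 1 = -n^3 + 10*n^2 + n - 10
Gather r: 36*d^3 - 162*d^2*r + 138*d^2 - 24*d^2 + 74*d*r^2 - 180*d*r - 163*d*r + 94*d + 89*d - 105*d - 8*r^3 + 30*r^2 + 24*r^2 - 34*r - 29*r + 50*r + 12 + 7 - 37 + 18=36*d^3 + 114*d^2 + 78*d - 8*r^3 + r^2*(74*d + 54) + r*(-162*d^2 - 343*d - 13)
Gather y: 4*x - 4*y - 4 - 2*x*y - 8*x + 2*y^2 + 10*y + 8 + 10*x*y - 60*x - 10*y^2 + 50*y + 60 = -64*x - 8*y^2 + y*(8*x + 56) + 64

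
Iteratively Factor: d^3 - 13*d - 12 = (d + 1)*(d^2 - d - 12) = (d + 1)*(d + 3)*(d - 4)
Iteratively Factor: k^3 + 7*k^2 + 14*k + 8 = (k + 2)*(k^2 + 5*k + 4) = (k + 1)*(k + 2)*(k + 4)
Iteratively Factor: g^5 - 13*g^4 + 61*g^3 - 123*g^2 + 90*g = (g - 3)*(g^4 - 10*g^3 + 31*g^2 - 30*g) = g*(g - 3)*(g^3 - 10*g^2 + 31*g - 30) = g*(g - 3)^2*(g^2 - 7*g + 10) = g*(g - 3)^2*(g - 2)*(g - 5)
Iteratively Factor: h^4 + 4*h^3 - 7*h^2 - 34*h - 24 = (h - 3)*(h^3 + 7*h^2 + 14*h + 8) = (h - 3)*(h + 1)*(h^2 + 6*h + 8) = (h - 3)*(h + 1)*(h + 4)*(h + 2)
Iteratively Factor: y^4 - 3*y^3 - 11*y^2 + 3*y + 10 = (y + 2)*(y^3 - 5*y^2 - y + 5) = (y - 5)*(y + 2)*(y^2 - 1) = (y - 5)*(y - 1)*(y + 2)*(y + 1)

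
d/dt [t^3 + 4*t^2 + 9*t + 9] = 3*t^2 + 8*t + 9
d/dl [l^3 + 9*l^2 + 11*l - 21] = 3*l^2 + 18*l + 11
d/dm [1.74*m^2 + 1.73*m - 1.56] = 3.48*m + 1.73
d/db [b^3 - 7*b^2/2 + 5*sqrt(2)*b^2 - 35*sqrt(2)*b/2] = 3*b^2 - 7*b + 10*sqrt(2)*b - 35*sqrt(2)/2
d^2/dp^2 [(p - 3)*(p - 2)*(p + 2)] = 6*p - 6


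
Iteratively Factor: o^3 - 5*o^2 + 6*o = (o - 2)*(o^2 - 3*o) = o*(o - 2)*(o - 3)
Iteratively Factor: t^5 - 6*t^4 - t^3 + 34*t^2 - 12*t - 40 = (t + 2)*(t^4 - 8*t^3 + 15*t^2 + 4*t - 20) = (t + 1)*(t + 2)*(t^3 - 9*t^2 + 24*t - 20) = (t - 2)*(t + 1)*(t + 2)*(t^2 - 7*t + 10) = (t - 2)^2*(t + 1)*(t + 2)*(t - 5)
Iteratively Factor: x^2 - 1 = (x - 1)*(x + 1)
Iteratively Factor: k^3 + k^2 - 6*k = (k + 3)*(k^2 - 2*k) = k*(k + 3)*(k - 2)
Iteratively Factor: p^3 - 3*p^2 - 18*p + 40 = (p - 5)*(p^2 + 2*p - 8) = (p - 5)*(p - 2)*(p + 4)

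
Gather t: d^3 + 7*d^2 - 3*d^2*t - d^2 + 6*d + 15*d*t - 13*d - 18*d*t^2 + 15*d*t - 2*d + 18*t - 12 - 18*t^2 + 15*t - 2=d^3 + 6*d^2 - 9*d + t^2*(-18*d - 18) + t*(-3*d^2 + 30*d + 33) - 14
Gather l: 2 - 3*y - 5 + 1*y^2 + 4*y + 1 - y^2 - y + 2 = 0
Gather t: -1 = -1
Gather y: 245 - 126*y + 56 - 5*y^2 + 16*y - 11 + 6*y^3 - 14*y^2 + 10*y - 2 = 6*y^3 - 19*y^2 - 100*y + 288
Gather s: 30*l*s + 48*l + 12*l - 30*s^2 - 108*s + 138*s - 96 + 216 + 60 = 60*l - 30*s^2 + s*(30*l + 30) + 180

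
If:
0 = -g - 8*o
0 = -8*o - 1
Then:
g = 1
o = -1/8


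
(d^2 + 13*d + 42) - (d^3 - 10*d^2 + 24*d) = -d^3 + 11*d^2 - 11*d + 42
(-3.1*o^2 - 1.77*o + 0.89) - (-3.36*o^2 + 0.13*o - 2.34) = 0.26*o^2 - 1.9*o + 3.23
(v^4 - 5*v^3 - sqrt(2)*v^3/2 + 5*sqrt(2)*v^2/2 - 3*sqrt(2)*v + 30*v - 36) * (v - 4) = v^5 - 9*v^4 - sqrt(2)*v^4/2 + 9*sqrt(2)*v^3/2 + 20*v^3 - 13*sqrt(2)*v^2 + 30*v^2 - 156*v + 12*sqrt(2)*v + 144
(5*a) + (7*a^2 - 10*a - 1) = 7*a^2 - 5*a - 1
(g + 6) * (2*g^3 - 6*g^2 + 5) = 2*g^4 + 6*g^3 - 36*g^2 + 5*g + 30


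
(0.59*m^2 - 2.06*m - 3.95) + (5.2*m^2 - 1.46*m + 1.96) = 5.79*m^2 - 3.52*m - 1.99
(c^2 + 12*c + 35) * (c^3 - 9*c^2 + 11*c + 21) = c^5 + 3*c^4 - 62*c^3 - 162*c^2 + 637*c + 735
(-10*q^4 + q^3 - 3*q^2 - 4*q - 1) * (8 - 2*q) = 20*q^5 - 82*q^4 + 14*q^3 - 16*q^2 - 30*q - 8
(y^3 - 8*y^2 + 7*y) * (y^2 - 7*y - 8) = y^5 - 15*y^4 + 55*y^3 + 15*y^2 - 56*y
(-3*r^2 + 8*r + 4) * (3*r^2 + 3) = -9*r^4 + 24*r^3 + 3*r^2 + 24*r + 12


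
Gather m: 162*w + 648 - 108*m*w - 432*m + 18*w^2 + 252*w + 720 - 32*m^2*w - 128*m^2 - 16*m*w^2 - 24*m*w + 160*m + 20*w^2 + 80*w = m^2*(-32*w - 128) + m*(-16*w^2 - 132*w - 272) + 38*w^2 + 494*w + 1368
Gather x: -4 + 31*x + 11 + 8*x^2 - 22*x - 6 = 8*x^2 + 9*x + 1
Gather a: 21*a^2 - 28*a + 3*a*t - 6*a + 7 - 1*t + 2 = 21*a^2 + a*(3*t - 34) - t + 9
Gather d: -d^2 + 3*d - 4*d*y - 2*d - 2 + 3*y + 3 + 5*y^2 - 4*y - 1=-d^2 + d*(1 - 4*y) + 5*y^2 - y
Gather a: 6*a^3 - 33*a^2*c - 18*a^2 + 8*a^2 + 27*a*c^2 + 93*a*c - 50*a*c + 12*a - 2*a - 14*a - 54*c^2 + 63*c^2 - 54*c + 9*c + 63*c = 6*a^3 + a^2*(-33*c - 10) + a*(27*c^2 + 43*c - 4) + 9*c^2 + 18*c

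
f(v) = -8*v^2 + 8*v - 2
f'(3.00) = -40.00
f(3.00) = -50.00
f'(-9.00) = 152.00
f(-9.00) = -722.00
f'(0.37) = 2.08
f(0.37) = -0.14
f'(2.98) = -39.68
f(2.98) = -49.20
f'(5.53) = -80.48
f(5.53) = -202.41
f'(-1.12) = 25.92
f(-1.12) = -21.00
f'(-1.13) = 26.08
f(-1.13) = -21.26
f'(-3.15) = 58.40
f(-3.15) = -106.58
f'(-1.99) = 39.84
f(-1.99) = -49.60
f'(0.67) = -2.72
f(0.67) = -0.23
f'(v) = 8 - 16*v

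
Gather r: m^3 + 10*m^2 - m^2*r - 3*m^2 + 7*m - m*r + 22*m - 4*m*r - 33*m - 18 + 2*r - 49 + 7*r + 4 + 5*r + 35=m^3 + 7*m^2 - 4*m + r*(-m^2 - 5*m + 14) - 28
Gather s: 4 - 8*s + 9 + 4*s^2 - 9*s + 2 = 4*s^2 - 17*s + 15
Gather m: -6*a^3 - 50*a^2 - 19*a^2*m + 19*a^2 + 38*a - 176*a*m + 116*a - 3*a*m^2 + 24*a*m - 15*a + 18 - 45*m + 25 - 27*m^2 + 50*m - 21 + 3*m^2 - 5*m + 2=-6*a^3 - 31*a^2 + 139*a + m^2*(-3*a - 24) + m*(-19*a^2 - 152*a) + 24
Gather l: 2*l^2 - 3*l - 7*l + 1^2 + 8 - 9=2*l^2 - 10*l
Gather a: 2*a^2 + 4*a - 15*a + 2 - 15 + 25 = 2*a^2 - 11*a + 12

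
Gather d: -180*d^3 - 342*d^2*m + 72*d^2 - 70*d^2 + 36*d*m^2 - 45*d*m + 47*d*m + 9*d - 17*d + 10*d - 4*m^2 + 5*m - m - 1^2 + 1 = -180*d^3 + d^2*(2 - 342*m) + d*(36*m^2 + 2*m + 2) - 4*m^2 + 4*m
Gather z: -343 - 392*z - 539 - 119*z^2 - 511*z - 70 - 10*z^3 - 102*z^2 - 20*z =-10*z^3 - 221*z^2 - 923*z - 952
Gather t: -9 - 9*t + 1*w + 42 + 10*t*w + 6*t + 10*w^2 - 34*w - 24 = t*(10*w - 3) + 10*w^2 - 33*w + 9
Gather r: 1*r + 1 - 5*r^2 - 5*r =-5*r^2 - 4*r + 1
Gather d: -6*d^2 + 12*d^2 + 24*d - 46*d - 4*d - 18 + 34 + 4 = 6*d^2 - 26*d + 20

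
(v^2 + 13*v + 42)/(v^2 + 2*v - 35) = (v + 6)/(v - 5)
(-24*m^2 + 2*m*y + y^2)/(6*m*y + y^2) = (-4*m + y)/y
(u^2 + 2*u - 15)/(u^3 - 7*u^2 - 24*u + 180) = (u - 3)/(u^2 - 12*u + 36)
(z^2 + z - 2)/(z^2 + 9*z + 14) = (z - 1)/(z + 7)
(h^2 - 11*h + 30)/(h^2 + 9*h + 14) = (h^2 - 11*h + 30)/(h^2 + 9*h + 14)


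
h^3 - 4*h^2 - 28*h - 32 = (h - 8)*(h + 2)^2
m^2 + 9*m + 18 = (m + 3)*(m + 6)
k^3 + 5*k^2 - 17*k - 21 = (k - 3)*(k + 1)*(k + 7)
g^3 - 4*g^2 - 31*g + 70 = (g - 7)*(g - 2)*(g + 5)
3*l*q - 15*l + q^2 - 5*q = (3*l + q)*(q - 5)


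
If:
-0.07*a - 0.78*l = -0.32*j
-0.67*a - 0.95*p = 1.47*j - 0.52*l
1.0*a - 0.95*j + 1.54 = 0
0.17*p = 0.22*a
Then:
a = -0.62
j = 0.97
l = 0.45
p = -0.81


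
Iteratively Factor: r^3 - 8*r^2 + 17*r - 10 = (r - 5)*(r^2 - 3*r + 2) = (r - 5)*(r - 2)*(r - 1)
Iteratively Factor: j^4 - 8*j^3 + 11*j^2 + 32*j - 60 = (j - 5)*(j^3 - 3*j^2 - 4*j + 12) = (j - 5)*(j + 2)*(j^2 - 5*j + 6) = (j - 5)*(j - 2)*(j + 2)*(j - 3)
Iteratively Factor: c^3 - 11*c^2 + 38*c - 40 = (c - 5)*(c^2 - 6*c + 8) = (c - 5)*(c - 2)*(c - 4)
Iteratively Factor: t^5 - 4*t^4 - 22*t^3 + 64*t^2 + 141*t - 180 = (t + 3)*(t^4 - 7*t^3 - t^2 + 67*t - 60) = (t - 5)*(t + 3)*(t^3 - 2*t^2 - 11*t + 12) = (t - 5)*(t - 4)*(t + 3)*(t^2 + 2*t - 3) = (t - 5)*(t - 4)*(t + 3)^2*(t - 1)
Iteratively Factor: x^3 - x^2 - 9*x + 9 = (x - 3)*(x^2 + 2*x - 3) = (x - 3)*(x + 3)*(x - 1)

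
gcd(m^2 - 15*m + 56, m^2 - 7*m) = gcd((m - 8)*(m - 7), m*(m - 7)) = m - 7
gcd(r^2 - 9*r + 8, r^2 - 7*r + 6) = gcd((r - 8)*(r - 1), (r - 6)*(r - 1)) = r - 1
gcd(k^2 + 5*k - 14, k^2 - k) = 1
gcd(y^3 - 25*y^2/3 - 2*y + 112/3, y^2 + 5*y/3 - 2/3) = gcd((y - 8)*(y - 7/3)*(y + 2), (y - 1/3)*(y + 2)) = y + 2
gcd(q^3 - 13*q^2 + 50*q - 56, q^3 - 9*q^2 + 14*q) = q^2 - 9*q + 14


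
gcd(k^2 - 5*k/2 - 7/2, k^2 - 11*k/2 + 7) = k - 7/2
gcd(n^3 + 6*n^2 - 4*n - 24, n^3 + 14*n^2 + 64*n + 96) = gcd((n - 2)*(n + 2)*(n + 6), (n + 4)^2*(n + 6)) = n + 6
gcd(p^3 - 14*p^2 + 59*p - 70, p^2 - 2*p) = p - 2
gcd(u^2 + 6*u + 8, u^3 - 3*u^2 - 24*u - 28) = u + 2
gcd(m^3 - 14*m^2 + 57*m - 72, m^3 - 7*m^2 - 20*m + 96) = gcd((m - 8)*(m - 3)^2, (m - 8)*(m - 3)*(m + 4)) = m^2 - 11*m + 24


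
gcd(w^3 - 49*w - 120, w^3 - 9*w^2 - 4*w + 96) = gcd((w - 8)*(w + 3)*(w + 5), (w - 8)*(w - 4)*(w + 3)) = w^2 - 5*w - 24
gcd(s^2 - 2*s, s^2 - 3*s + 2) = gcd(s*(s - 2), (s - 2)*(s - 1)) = s - 2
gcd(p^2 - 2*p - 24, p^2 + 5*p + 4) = p + 4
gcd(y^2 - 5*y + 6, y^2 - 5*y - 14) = 1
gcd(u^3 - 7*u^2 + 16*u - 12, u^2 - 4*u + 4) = u^2 - 4*u + 4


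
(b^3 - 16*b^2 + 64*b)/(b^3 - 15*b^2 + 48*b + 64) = b/(b + 1)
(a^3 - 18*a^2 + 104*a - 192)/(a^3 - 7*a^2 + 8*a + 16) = (a^2 - 14*a + 48)/(a^2 - 3*a - 4)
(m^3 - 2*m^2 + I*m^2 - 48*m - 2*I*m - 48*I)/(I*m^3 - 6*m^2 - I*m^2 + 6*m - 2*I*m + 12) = (-I*m^3 + m^2*(1 + 2*I) + m*(-2 + 48*I) - 48)/(m^3 + m^2*(-1 + 6*I) + m*(-2 - 6*I) - 12*I)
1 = 1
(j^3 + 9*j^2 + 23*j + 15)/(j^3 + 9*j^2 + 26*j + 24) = (j^2 + 6*j + 5)/(j^2 + 6*j + 8)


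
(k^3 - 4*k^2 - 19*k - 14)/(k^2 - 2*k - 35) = (k^2 + 3*k + 2)/(k + 5)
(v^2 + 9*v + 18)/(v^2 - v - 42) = (v + 3)/(v - 7)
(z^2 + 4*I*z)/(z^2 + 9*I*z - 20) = z/(z + 5*I)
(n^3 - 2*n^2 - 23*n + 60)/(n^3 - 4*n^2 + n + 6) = (n^2 + n - 20)/(n^2 - n - 2)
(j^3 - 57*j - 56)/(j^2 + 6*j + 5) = (j^2 - j - 56)/(j + 5)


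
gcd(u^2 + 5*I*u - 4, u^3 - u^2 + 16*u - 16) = u + 4*I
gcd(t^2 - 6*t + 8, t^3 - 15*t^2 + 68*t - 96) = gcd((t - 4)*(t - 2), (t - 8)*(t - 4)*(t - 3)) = t - 4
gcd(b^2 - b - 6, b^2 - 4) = b + 2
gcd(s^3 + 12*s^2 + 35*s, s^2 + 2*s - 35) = s + 7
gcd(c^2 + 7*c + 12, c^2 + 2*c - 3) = c + 3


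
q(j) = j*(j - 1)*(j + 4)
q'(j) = j*(j - 1) + j*(j + 4) + (j - 1)*(j + 4) = 3*j^2 + 6*j - 4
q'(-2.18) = -2.82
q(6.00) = 300.00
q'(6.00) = 140.00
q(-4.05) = -1.02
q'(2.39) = 27.48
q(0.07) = -0.26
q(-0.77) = 4.40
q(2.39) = 21.23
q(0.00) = 0.00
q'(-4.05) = 20.91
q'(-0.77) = -6.84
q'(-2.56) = 0.30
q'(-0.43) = -6.03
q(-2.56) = 13.12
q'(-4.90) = 38.63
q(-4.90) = -26.02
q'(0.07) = -3.57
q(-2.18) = 12.62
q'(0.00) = -4.00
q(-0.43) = 2.20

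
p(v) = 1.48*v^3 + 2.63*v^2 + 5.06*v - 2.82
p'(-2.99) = 29.03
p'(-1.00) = 4.24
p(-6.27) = -295.96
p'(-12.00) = 581.30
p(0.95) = 5.63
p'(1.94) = 31.97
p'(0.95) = 14.06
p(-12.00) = -2242.26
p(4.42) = 198.73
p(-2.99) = -34.00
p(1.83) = 24.32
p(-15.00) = -4481.97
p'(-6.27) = 146.63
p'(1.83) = 29.55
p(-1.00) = -6.73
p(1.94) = 27.70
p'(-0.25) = 4.02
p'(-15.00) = 925.16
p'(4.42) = 115.05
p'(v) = 4.44*v^2 + 5.26*v + 5.06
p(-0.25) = -3.94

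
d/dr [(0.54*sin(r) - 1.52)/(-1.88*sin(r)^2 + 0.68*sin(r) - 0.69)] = (1.0152*sin(r)^2 - 5.7152*sin(r) + 0.661)*cos(r)/(3.5344*sin(r)^4 - 2.5568*sin(r)^3 + 3.0568*sin(r)^2 - 0.9384*sin(r) + 0.4761)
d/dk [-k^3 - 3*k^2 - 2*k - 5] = -3*k^2 - 6*k - 2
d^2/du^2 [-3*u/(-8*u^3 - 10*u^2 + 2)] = 3*u*(4*u^2*(6*u + 5)^2 - 3*(8*u + 5)*(4*u^3 + 5*u^2 - 1))/(4*u^3 + 5*u^2 - 1)^3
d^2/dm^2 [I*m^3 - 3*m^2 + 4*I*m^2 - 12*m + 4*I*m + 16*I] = 6*I*m - 6 + 8*I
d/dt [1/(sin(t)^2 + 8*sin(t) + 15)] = -2*(sin(t) + 4)*cos(t)/(sin(t)^2 + 8*sin(t) + 15)^2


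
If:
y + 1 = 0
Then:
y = -1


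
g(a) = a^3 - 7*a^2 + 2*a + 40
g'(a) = 3*a^2 - 14*a + 2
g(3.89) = 0.72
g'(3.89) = -7.06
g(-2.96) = -53.19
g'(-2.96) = 69.72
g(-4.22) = -168.25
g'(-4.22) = 114.51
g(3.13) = 8.35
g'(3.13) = -12.43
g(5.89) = 13.27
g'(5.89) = 23.62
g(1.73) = 27.69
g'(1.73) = -13.24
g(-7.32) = -741.94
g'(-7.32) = 265.23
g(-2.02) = -0.85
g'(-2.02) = 42.52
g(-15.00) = -4940.00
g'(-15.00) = 887.00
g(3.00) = 10.00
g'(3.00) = -13.00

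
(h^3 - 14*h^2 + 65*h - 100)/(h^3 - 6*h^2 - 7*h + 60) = (h - 5)/(h + 3)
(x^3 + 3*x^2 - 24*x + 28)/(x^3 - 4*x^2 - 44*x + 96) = (x^2 + 5*x - 14)/(x^2 - 2*x - 48)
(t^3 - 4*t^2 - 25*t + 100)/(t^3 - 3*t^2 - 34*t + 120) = (t + 5)/(t + 6)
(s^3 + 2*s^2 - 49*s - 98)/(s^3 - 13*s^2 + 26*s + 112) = (s + 7)/(s - 8)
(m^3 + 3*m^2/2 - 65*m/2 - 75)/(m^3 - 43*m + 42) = (2*m^2 + 15*m + 25)/(2*(m^2 + 6*m - 7))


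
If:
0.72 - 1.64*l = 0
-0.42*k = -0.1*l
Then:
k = 0.10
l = 0.44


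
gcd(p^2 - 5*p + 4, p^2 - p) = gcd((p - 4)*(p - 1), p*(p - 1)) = p - 1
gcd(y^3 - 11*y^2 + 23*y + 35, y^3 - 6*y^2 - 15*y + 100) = y - 5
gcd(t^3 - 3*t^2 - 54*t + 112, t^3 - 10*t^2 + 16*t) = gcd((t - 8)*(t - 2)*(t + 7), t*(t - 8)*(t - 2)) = t^2 - 10*t + 16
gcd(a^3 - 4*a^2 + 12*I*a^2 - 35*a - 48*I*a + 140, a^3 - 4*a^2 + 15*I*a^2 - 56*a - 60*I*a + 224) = a^2 + a*(-4 + 7*I) - 28*I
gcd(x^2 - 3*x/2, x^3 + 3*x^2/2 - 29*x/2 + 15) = x - 3/2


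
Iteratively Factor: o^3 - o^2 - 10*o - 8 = (o + 1)*(o^2 - 2*o - 8) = (o + 1)*(o + 2)*(o - 4)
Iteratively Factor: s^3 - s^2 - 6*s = (s)*(s^2 - s - 6) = s*(s - 3)*(s + 2)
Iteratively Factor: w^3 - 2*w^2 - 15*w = (w)*(w^2 - 2*w - 15) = w*(w - 5)*(w + 3)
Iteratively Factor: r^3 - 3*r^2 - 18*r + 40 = (r - 2)*(r^2 - r - 20) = (r - 2)*(r + 4)*(r - 5)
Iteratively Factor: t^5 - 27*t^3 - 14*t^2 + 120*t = (t - 2)*(t^4 + 2*t^3 - 23*t^2 - 60*t) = (t - 2)*(t + 4)*(t^3 - 2*t^2 - 15*t) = t*(t - 2)*(t + 4)*(t^2 - 2*t - 15) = t*(t - 5)*(t - 2)*(t + 4)*(t + 3)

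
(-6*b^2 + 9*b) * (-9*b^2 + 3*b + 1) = 54*b^4 - 99*b^3 + 21*b^2 + 9*b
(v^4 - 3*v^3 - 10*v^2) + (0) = v^4 - 3*v^3 - 10*v^2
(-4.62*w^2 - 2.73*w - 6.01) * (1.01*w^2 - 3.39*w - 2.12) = -4.6662*w^4 + 12.9045*w^3 + 12.979*w^2 + 26.1615*w + 12.7412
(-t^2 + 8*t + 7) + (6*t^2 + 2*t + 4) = 5*t^2 + 10*t + 11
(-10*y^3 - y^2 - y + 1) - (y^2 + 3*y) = -10*y^3 - 2*y^2 - 4*y + 1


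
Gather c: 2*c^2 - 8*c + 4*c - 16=2*c^2 - 4*c - 16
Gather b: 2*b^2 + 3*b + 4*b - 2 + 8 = 2*b^2 + 7*b + 6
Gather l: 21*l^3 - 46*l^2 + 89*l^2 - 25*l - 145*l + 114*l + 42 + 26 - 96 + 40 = 21*l^3 + 43*l^2 - 56*l + 12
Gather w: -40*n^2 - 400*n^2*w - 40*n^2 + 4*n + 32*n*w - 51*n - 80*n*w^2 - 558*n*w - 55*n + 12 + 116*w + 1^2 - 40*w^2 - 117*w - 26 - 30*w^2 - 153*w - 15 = -80*n^2 - 102*n + w^2*(-80*n - 70) + w*(-400*n^2 - 526*n - 154) - 28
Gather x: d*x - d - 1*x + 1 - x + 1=-d + x*(d - 2) + 2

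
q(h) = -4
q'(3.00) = 0.00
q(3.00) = -4.00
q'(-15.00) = 0.00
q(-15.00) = -4.00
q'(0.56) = 0.00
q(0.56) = -4.00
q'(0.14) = 0.00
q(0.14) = -4.00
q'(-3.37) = 0.00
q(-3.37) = -4.00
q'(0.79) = 0.00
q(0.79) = -4.00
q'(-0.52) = 0.00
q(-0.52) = -4.00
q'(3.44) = 0.00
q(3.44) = -4.00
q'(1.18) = 0.00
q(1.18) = -4.00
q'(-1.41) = 0.00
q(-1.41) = -4.00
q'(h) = 0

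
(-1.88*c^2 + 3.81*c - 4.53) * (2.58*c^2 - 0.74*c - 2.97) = -4.8504*c^4 + 11.221*c^3 - 8.9232*c^2 - 7.9635*c + 13.4541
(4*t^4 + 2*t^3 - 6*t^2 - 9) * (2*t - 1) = 8*t^5 - 14*t^3 + 6*t^2 - 18*t + 9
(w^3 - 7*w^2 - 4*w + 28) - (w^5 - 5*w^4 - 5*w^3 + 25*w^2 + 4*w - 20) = -w^5 + 5*w^4 + 6*w^3 - 32*w^2 - 8*w + 48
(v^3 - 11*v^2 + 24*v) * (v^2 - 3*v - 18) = v^5 - 14*v^4 + 39*v^3 + 126*v^2 - 432*v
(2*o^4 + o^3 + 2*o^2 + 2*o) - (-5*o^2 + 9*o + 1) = 2*o^4 + o^3 + 7*o^2 - 7*o - 1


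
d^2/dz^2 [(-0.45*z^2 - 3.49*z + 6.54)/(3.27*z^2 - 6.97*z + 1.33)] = (-7.105427357601e-15*z^4 - 95.1491519999999*z^3 + 431.331966*z^2 - 803.284002*z + 512.254636)/(34.965783*z^6 - 223.588539*z^5 + 519.2433*z^4 - 520.488235*z^3 + 211.1907*z^2 - 36.987699*z + 2.352637)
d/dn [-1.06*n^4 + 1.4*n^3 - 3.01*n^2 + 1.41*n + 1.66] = -4.24*n^3 + 4.2*n^2 - 6.02*n + 1.41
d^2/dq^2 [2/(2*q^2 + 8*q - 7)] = 8*(-2*q^2 - 8*q + 8*(q + 2)^2 + 7)/(2*q^2 + 8*q - 7)^3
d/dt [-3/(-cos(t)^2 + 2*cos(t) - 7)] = 6*(cos(t) - 1)*sin(t)/(cos(t)^2 - 2*cos(t) + 7)^2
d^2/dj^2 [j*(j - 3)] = 2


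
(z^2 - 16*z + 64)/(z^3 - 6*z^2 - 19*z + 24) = (z - 8)/(z^2 + 2*z - 3)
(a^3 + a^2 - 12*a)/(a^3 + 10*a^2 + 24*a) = (a - 3)/(a + 6)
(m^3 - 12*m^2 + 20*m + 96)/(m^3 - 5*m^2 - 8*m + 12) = (m - 8)/(m - 1)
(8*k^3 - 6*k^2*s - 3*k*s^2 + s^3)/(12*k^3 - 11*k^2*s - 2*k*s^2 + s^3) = (2*k + s)/(3*k + s)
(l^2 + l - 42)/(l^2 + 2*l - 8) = (l^2 + l - 42)/(l^2 + 2*l - 8)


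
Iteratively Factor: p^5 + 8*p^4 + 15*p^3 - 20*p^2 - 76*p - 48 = (p + 4)*(p^4 + 4*p^3 - p^2 - 16*p - 12) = (p + 2)*(p + 4)*(p^3 + 2*p^2 - 5*p - 6) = (p + 1)*(p + 2)*(p + 4)*(p^2 + p - 6) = (p + 1)*(p + 2)*(p + 3)*(p + 4)*(p - 2)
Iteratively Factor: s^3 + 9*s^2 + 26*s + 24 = (s + 4)*(s^2 + 5*s + 6) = (s + 2)*(s + 4)*(s + 3)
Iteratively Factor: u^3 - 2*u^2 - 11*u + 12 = (u + 3)*(u^2 - 5*u + 4) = (u - 1)*(u + 3)*(u - 4)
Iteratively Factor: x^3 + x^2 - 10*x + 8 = (x + 4)*(x^2 - 3*x + 2) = (x - 1)*(x + 4)*(x - 2)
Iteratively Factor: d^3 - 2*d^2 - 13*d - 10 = (d - 5)*(d^2 + 3*d + 2) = (d - 5)*(d + 2)*(d + 1)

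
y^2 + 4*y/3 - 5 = (y - 5/3)*(y + 3)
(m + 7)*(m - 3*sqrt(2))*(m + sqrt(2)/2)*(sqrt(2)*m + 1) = sqrt(2)*m^4 - 4*m^3 + 7*sqrt(2)*m^3 - 28*m^2 - 11*sqrt(2)*m^2/2 - 77*sqrt(2)*m/2 - 3*m - 21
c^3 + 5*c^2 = c^2*(c + 5)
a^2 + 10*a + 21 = (a + 3)*(a + 7)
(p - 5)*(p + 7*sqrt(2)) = p^2 - 5*p + 7*sqrt(2)*p - 35*sqrt(2)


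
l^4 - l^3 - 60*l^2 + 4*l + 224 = (l - 8)*(l - 2)*(l + 2)*(l + 7)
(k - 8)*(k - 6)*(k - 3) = k^3 - 17*k^2 + 90*k - 144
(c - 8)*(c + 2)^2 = c^3 - 4*c^2 - 28*c - 32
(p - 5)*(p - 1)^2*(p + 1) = p^4 - 6*p^3 + 4*p^2 + 6*p - 5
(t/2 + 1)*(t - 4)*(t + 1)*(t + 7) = t^4/2 + 3*t^3 - 17*t^2/2 - 39*t - 28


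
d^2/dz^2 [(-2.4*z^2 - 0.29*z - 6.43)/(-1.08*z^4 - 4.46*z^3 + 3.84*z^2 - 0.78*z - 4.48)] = (16.79616*z^8 + 73.4209920000001*z^7 + 287.735232*z^6 + 932.294856*z^5 + 694.786656*z^4 - 2418.8034*z^3 + 507.959304*z^2 - 856.480512*z + 323.368344)/(1.259712*z^12 + 15.606432*z^11 + 51.011856*z^10 - 19.53316*z^9 - 143.156448*z^8 + 353.90916*z^7 + 21.0629280000001*z^6 - 395.068824*z^5 + 349.710336*z^4 + 188.505528*z^3 - 223.034112*z^2 + 46.964736*z + 89.915392)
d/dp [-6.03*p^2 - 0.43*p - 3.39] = -12.06*p - 0.43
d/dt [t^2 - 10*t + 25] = 2*t - 10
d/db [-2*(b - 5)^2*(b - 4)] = 2*(13 - 3*b)*(b - 5)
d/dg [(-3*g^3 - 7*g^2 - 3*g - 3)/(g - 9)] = 2*(-3*g^3 + 37*g^2 + 63*g + 15)/(g^2 - 18*g + 81)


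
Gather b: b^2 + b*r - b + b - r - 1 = b^2 + b*r - r - 1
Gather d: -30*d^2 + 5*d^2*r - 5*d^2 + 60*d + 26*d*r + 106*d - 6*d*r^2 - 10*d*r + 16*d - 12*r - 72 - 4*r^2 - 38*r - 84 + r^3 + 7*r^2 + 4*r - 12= d^2*(5*r - 35) + d*(-6*r^2 + 16*r + 182) + r^3 + 3*r^2 - 46*r - 168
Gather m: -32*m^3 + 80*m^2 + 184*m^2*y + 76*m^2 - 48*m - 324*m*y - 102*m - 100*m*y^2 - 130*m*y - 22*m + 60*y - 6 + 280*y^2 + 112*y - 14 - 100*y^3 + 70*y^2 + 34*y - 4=-32*m^3 + m^2*(184*y + 156) + m*(-100*y^2 - 454*y - 172) - 100*y^3 + 350*y^2 + 206*y - 24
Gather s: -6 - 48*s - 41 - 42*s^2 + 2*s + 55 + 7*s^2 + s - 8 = -35*s^2 - 45*s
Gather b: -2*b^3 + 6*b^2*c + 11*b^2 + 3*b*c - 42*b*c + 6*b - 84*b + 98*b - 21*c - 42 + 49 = -2*b^3 + b^2*(6*c + 11) + b*(20 - 39*c) - 21*c + 7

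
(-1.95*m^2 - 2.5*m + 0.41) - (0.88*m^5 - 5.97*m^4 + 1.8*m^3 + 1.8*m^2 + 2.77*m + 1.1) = -0.88*m^5 + 5.97*m^4 - 1.8*m^3 - 3.75*m^2 - 5.27*m - 0.69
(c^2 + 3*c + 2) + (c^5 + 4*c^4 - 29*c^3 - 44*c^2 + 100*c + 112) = c^5 + 4*c^4 - 29*c^3 - 43*c^2 + 103*c + 114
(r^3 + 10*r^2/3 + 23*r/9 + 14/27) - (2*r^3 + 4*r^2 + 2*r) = -r^3 - 2*r^2/3 + 5*r/9 + 14/27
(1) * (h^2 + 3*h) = h^2 + 3*h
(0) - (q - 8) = 8 - q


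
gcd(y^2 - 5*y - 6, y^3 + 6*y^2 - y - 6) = y + 1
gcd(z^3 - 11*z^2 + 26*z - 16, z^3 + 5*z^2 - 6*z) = z - 1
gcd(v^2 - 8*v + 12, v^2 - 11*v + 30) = v - 6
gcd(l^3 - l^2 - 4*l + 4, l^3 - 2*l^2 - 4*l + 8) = l^2 - 4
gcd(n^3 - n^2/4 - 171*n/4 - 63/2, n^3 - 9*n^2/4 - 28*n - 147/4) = n - 7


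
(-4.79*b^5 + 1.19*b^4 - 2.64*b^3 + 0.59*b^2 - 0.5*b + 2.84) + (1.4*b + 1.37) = -4.79*b^5 + 1.19*b^4 - 2.64*b^3 + 0.59*b^2 + 0.9*b + 4.21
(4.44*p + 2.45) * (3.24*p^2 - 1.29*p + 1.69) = 14.3856*p^3 + 2.2104*p^2 + 4.3431*p + 4.1405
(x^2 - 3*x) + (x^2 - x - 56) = 2*x^2 - 4*x - 56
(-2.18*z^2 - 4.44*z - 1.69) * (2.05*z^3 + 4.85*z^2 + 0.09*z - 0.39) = -4.469*z^5 - 19.675*z^4 - 25.1947*z^3 - 7.7459*z^2 + 1.5795*z + 0.6591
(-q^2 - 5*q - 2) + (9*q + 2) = -q^2 + 4*q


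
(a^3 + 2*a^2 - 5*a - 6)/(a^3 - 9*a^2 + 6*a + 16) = (a + 3)/(a - 8)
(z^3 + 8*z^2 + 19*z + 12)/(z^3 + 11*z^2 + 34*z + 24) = (z + 3)/(z + 6)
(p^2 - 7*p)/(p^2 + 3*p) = (p - 7)/(p + 3)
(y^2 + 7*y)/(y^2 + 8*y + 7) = y/(y + 1)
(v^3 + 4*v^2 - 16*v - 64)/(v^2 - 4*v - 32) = (v^2 - 16)/(v - 8)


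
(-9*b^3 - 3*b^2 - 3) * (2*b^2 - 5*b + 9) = -18*b^5 + 39*b^4 - 66*b^3 - 33*b^2 + 15*b - 27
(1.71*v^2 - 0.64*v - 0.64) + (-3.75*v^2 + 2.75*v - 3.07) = -2.04*v^2 + 2.11*v - 3.71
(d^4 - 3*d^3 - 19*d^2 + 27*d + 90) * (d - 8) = d^5 - 11*d^4 + 5*d^3 + 179*d^2 - 126*d - 720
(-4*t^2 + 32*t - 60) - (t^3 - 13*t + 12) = -t^3 - 4*t^2 + 45*t - 72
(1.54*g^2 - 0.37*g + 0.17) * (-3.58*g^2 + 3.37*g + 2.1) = -5.5132*g^4 + 6.5144*g^3 + 1.3785*g^2 - 0.2041*g + 0.357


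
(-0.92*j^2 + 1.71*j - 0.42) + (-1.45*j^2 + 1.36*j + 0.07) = -2.37*j^2 + 3.07*j - 0.35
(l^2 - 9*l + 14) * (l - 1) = l^3 - 10*l^2 + 23*l - 14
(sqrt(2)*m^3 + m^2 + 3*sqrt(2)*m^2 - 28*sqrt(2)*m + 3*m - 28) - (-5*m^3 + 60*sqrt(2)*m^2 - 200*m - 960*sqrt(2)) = sqrt(2)*m^3 + 5*m^3 - 57*sqrt(2)*m^2 + m^2 - 28*sqrt(2)*m + 203*m - 28 + 960*sqrt(2)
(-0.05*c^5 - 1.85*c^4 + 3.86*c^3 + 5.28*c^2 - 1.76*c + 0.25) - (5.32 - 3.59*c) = -0.05*c^5 - 1.85*c^4 + 3.86*c^3 + 5.28*c^2 + 1.83*c - 5.07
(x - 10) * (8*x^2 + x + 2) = 8*x^3 - 79*x^2 - 8*x - 20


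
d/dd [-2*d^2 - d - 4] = -4*d - 1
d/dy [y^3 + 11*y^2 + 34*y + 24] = 3*y^2 + 22*y + 34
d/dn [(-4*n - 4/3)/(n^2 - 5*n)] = 4*(3*n^2 + 2*n - 5)/(3*n^2*(n^2 - 10*n + 25))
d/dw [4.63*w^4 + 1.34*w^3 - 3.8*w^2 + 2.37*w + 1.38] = 18.52*w^3 + 4.02*w^2 - 7.6*w + 2.37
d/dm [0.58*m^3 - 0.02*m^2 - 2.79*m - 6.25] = 1.74*m^2 - 0.04*m - 2.79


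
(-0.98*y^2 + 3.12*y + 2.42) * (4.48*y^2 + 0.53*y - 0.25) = -4.3904*y^4 + 13.4582*y^3 + 12.7402*y^2 + 0.5026*y - 0.605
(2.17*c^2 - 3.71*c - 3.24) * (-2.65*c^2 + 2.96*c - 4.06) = -5.7505*c^4 + 16.2547*c^3 - 11.2058*c^2 + 5.4722*c + 13.1544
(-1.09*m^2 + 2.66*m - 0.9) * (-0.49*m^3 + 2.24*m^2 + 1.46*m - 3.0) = 0.5341*m^5 - 3.745*m^4 + 4.808*m^3 + 5.1376*m^2 - 9.294*m + 2.7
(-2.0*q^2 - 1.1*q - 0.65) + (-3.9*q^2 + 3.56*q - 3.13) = -5.9*q^2 + 2.46*q - 3.78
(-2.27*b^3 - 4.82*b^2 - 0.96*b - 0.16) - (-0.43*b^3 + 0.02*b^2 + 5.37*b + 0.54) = -1.84*b^3 - 4.84*b^2 - 6.33*b - 0.7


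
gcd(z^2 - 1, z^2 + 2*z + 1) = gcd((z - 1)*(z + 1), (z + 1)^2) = z + 1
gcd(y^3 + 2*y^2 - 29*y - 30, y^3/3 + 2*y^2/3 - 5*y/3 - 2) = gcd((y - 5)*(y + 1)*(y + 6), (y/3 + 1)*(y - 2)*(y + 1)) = y + 1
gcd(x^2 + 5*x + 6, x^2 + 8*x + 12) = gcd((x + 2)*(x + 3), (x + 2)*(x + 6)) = x + 2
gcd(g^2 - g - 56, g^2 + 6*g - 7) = g + 7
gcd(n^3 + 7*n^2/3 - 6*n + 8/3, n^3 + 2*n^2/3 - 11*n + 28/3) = n^2 + 3*n - 4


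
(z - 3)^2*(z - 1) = z^3 - 7*z^2 + 15*z - 9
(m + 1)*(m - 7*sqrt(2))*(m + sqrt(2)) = m^3 - 6*sqrt(2)*m^2 + m^2 - 14*m - 6*sqrt(2)*m - 14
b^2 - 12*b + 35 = (b - 7)*(b - 5)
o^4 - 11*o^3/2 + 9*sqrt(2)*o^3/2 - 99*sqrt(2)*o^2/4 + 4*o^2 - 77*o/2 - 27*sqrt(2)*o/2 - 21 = (o - 6)*(o + 1/2)*(o + sqrt(2))*(o + 7*sqrt(2)/2)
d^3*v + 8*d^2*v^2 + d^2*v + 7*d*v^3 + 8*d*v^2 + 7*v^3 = (d + v)*(d + 7*v)*(d*v + v)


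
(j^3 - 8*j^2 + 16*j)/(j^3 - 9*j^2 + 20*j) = (j - 4)/(j - 5)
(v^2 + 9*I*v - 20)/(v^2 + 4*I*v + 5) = (v + 4*I)/(v - I)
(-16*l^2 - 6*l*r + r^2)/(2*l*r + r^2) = (-8*l + r)/r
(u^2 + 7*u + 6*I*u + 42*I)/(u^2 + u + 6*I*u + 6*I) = (u + 7)/(u + 1)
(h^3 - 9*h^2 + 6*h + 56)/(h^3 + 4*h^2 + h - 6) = (h^2 - 11*h + 28)/(h^2 + 2*h - 3)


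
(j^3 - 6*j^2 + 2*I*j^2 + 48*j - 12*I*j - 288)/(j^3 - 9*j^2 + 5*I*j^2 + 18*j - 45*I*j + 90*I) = (j^2 + 2*I*j + 48)/(j^2 + j*(-3 + 5*I) - 15*I)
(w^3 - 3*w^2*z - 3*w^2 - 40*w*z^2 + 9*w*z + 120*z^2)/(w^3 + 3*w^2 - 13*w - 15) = (w^2 - 3*w*z - 40*z^2)/(w^2 + 6*w + 5)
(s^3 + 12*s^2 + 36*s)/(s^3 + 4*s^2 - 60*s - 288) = s/(s - 8)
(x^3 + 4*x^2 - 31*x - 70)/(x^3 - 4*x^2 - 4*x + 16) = (x^2 + 2*x - 35)/(x^2 - 6*x + 8)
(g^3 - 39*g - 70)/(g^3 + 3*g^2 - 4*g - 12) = (g^2 - 2*g - 35)/(g^2 + g - 6)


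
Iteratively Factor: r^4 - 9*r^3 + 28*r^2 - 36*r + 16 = (r - 2)*(r^3 - 7*r^2 + 14*r - 8) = (r - 2)*(r - 1)*(r^2 - 6*r + 8) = (r - 4)*(r - 2)*(r - 1)*(r - 2)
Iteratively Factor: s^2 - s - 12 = (s + 3)*(s - 4)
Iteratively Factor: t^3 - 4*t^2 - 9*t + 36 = (t - 4)*(t^2 - 9) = (t - 4)*(t + 3)*(t - 3)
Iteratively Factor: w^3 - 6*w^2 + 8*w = (w - 2)*(w^2 - 4*w) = (w - 4)*(w - 2)*(w)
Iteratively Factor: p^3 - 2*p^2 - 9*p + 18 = (p + 3)*(p^2 - 5*p + 6) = (p - 3)*(p + 3)*(p - 2)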